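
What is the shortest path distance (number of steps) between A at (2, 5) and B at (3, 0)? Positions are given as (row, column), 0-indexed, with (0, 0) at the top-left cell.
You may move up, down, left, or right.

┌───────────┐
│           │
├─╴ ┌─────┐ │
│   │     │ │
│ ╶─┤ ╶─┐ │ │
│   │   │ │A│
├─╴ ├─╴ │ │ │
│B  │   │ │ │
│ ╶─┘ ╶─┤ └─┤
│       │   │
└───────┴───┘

Finding path from (2, 5) to (3, 0):
Path: (2,5) → (1,5) → (0,5) → (0,4) → (0,3) → (0,2) → (0,1) → (1,1) → (1,0) → (2,0) → (2,1) → (3,1) → (3,0)
Distance: 12 steps

Solution:

┌───────────┐
│  ↓ ← ← ← ↰│
├─╴ ┌─────┐ │
│↓ ↲│     │↑│
│ ╶─┤ ╶─┐ │ │
│↳ ↓│   │ │A│
├─╴ ├─╴ │ │ │
│B ↲│   │ │ │
│ ╶─┘ ╶─┤ └─┤
│       │   │
└───────┴───┘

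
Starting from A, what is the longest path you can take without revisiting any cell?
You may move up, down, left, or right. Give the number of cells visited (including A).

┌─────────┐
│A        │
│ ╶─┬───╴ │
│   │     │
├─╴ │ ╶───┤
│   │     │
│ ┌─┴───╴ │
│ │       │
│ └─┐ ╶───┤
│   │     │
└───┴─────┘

Finding longest simple path using DFS:
Start: (0, 0)
Longest path visits 17 cells
Path: A → right → right → right → right → down → left → left → down → right → right → down → left → left → down → right → right

Solution:

┌─────────┐
│A → → → ↓│
│ ╶─┬───╴ │
│   │↓ ← ↲│
├─╴ │ ╶───┤
│   │↳ → ↓│
│ ┌─┴───╴ │
│ │  ↓ ← ↲│
│ └─┐ ╶───┤
│   │↳ → B│
└───┴─────┘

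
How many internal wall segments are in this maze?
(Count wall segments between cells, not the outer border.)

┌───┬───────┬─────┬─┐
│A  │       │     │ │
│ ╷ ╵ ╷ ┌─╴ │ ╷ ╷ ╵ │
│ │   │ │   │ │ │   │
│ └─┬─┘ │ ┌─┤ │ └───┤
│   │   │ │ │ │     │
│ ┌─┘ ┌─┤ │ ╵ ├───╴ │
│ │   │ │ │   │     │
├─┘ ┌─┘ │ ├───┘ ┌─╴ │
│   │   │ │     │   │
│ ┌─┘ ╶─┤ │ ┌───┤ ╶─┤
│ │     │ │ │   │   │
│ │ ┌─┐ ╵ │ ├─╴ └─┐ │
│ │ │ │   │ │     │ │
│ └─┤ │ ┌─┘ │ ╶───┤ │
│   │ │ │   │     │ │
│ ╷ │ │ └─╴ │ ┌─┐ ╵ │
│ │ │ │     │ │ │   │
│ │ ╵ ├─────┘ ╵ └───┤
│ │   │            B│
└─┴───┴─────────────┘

Counting internal wall segments:
Total internal walls: 81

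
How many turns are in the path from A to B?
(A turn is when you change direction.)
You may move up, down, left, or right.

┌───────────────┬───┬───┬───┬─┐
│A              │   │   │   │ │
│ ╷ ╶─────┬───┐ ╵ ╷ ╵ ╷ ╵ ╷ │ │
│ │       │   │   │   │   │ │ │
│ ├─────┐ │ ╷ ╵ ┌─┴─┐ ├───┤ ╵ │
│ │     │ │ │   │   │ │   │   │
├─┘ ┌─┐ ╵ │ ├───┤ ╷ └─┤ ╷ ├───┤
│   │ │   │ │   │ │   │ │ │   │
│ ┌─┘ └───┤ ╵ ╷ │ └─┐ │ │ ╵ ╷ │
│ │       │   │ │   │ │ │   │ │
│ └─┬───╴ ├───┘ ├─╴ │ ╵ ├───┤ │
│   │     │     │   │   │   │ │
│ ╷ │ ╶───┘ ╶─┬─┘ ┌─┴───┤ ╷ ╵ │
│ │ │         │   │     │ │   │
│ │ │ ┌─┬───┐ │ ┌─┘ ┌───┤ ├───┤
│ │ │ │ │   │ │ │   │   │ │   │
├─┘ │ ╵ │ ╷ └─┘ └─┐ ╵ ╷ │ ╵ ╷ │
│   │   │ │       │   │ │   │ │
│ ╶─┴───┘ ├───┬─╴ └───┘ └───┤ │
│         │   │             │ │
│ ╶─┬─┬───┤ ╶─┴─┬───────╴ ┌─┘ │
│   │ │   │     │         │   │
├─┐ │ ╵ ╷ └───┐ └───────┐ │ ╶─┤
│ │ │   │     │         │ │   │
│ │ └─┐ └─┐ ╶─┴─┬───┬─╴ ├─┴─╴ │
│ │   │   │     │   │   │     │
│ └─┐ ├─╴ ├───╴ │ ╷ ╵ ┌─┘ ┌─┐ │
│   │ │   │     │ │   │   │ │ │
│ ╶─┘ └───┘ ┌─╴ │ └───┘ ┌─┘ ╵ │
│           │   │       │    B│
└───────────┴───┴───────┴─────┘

Directions: right, down, right, right, right, down, down, left, up, left, left, down, left, down, down, right, down, down, down, left, down, right, right, right, right, up, up, right, down, right, right, up, up, right, up, right, up, left, up, up, right, down, right, down, down, right, up, up, up, right, down, down, right, up, right, down, down, down, left, up, left, down, down, down, right, up, right, down, down, down, left, down, right, down, down, down
Number of turns: 49

Solution:

┌───────────────┬───┬───┬───┬─┐
│A ↓            │   │   │   │ │
│ ╷ ╶─────┬───┐ ╵ ╷ ╵ ╷ ╵ ╷ │ │
│ │↳ → → ↓│   │   │   │   │ │ │
│ ├─────┐ │ ╷ ╵ ┌─┴─┐ ├───┤ ╵ │
│ │↓ ← ↰│↓│ │   │↱ ↓│ │↱ ↓│   │
├─┘ ┌─┐ ╵ │ ├───┤ ╷ └─┤ ╷ ├───┤
│↓ ↲│ │↑ ↲│ │   │↑│↳ ↓│↑│↓│↱ ↓│
│ ┌─┘ └───┤ ╵ ╷ │ └─┐ │ │ ╵ ╷ │
│↓│       │   │ │↑ ↰│↓│↑│↳ ↑│↓│
│ └─┬───╴ ├───┘ ├─╴ │ ╵ ├───┤ │
│↳ ↓│     │     │↱ ↑│↳ ↑│↓ ↰│↓│
│ ╷ │ ╶───┘ ╶─┬─┘ ┌─┴───┤ ╷ ╵ │
│ │↓│         │↱ ↑│     │↓│↑ ↲│
│ │ │ ┌─┬───┐ │ ┌─┘ ┌───┤ ├───┤
│ │↓│ │ │↱ ↓│ │↑│   │   │↓│↱ ↓│
├─┘ │ ╵ │ ╷ └─┘ └─┐ ╵ ╷ │ ╵ ╷ │
│↓ ↲│   │↑│↳ → ↑  │   │ │↳ ↑│↓│
│ ╶─┴───┘ ├───┬─╴ └───┘ └───┤ │
│↳ → → → ↑│   │             │↓│
│ ╶─┬─┬───┤ ╶─┴─┬───────╴ ┌─┘ │
│   │ │   │     │         │↓ ↲│
├─┐ │ ╵ ╷ └───┐ └───────┐ │ ╶─┤
│ │ │   │     │         │ │↳ ↓│
│ │ └─┐ └─┐ ╶─┴─┬───┬─╴ ├─┴─╴ │
│ │   │   │     │   │   │    ↓│
│ └─┐ ├─╴ ├───╴ │ ╷ ╵ ┌─┘ ┌─┐ │
│   │ │   │     │ │   │   │ │↓│
│ ╶─┘ └───┘ ┌─╴ │ └───┘ ┌─┘ ╵ │
│           │   │       │    B│
└───────────┴───┴───────┴─────┘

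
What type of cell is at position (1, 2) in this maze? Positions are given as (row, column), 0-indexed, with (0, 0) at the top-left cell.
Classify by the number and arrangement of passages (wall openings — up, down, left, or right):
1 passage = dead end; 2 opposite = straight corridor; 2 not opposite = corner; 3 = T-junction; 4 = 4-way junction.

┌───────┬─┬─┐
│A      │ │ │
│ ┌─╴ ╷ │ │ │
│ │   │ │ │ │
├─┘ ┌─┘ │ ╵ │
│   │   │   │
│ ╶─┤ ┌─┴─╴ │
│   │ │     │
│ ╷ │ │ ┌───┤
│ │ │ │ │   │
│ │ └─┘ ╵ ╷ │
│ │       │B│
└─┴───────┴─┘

Checking cell at (1, 2):
Number of passages: 2
Cell type: corner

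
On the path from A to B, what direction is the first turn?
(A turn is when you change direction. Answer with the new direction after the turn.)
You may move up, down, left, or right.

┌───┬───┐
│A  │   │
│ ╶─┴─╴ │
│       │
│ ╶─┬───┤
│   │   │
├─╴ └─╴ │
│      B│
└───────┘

Directions: down, down, right, down, right, right
First turn direction: right

Solution:

┌───┬───┐
│A  │   │
│ ╶─┴─╴ │
│↓      │
│ ╶─┬───┤
│↳ ↓│   │
├─╴ └─╴ │
│  ↳ → B│
└───────┘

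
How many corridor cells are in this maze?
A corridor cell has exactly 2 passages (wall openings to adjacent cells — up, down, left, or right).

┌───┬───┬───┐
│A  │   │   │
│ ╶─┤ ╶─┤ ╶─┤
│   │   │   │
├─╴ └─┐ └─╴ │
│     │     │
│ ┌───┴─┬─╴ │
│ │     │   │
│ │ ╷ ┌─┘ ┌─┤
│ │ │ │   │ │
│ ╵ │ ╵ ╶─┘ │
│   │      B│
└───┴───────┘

Counting cells with exactly 2 passages:
Total corridor cells: 26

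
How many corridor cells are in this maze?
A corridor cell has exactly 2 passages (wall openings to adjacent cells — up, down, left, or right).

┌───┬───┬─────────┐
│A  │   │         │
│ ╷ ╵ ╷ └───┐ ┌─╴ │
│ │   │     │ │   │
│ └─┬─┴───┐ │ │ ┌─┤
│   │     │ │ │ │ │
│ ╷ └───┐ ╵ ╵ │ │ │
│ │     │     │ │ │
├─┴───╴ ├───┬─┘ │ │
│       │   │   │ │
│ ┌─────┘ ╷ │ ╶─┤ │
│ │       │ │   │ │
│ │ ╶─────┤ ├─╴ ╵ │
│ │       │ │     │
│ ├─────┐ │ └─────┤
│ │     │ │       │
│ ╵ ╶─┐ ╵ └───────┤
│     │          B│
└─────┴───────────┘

Counting cells with exactly 2 passages:
Total corridor cells: 67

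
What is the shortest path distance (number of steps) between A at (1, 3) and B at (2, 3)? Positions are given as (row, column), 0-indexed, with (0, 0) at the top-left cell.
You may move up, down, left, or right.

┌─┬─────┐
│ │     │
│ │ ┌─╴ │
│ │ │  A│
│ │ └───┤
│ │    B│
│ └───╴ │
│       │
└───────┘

Finding path from (1, 3) to (2, 3):
Path: (1,3) → (0,3) → (0,2) → (0,1) → (1,1) → (2,1) → (2,2) → (2,3)
Distance: 7 steps

Solution:

┌─┬─────┐
│ │↓ ← ↰│
│ │ ┌─╴ │
│ │↓│  A│
│ │ └───┤
│ │↳ → B│
│ └───╴ │
│       │
└───────┘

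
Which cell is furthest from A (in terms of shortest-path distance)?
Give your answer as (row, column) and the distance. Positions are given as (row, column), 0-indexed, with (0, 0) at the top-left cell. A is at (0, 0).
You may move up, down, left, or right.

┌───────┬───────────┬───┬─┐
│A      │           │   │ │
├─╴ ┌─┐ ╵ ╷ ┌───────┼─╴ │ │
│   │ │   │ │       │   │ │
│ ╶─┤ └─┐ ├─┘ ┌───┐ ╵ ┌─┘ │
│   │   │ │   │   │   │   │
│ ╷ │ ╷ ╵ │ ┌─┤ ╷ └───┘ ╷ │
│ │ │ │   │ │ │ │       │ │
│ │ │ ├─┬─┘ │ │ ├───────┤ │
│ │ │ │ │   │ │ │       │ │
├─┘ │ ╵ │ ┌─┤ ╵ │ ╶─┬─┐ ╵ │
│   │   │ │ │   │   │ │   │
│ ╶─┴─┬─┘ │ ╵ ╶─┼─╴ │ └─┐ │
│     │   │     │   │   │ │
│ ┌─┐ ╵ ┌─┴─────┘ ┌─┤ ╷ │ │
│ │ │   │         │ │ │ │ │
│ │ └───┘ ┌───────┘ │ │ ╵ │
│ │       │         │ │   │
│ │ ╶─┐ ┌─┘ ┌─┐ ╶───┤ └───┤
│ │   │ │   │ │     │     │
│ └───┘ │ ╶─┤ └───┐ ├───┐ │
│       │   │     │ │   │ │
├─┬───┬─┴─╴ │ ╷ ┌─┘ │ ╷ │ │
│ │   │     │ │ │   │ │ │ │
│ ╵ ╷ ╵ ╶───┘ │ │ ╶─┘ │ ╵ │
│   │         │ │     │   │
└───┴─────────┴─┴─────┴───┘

Computing BFS distances from A to all cells:
Furthest cell: (12, 7)
Distance: 83 steps

Path from A to the furthest cell:

┌───────┬───────────┬───┬─┐
│A ↓    │           │   │ │
├─╴ ┌─┐ ╵ ╷ ┌───────┼─╴ │ │
│↓ ↲│ │   │ │       │   │ │
│ ╶─┤ └─┐ ├─┘ ┌───┐ ╵ ┌─┘ │
│↳ ↓│   │ │   │   │   │   │
│ ╷ │ ╷ ╵ │ ┌─┤ ╷ └───┘ ╷ │
│ │↓│ │   │ │ │ │       │ │
│ │ │ ├─┬─┘ │ │ ├───────┤ │
│ │↓│ │ │   │ │ │↱ → → ↓│ │
├─┘ │ ╵ │ ┌─┤ ╵ │ ╶─┬─┐ ╵ │
│↓ ↲│   │ │ │   │↑ ↰│ │↳ ↓│
│ ╶─┴─┬─┘ │ ╵ ╶─┼─╴ │ └─┐ │
│↓    │   │     │↱ ↑│↓ ↰│↓│
│ ┌─┐ ╵ ┌─┴─────┘ ┌─┤ ╷ │ │
│↓│ │   │↱ → → → ↑│ │↓│↑│↓│
│ │ └───┘ ┌───────┘ │ │ ╵ │
│↓│    ↱ ↑│↓ ← ↰    │↓│↑ ↲│
│ │ ╶─┐ ┌─┘ ┌─┐ ╶───┤ └───┤
│↓│   │↑│↓ ↲│ │↑ ← ↰│↳ → ↓│
│ └───┘ │ ╶─┤ └───┐ ├───┐ │
│↳ → → ↑│↳ ↓│↱ ↓  │↑│↓ ↰│↓│
├─┬───┬─┴─╴ │ ╷ ┌─┘ │ ╷ │ │
│ │   │↓ ← ↲│↑│↓│↱ ↑│↓│↑│↓│
│ ╵ ╷ ╵ ╶───┘ │ │ ╶─┘ │ ╵ │
│   │  ↳ → → ↑│B│↑ ← ↲│↑ ↲│
└───┴─────────┴─┴─────┴───┘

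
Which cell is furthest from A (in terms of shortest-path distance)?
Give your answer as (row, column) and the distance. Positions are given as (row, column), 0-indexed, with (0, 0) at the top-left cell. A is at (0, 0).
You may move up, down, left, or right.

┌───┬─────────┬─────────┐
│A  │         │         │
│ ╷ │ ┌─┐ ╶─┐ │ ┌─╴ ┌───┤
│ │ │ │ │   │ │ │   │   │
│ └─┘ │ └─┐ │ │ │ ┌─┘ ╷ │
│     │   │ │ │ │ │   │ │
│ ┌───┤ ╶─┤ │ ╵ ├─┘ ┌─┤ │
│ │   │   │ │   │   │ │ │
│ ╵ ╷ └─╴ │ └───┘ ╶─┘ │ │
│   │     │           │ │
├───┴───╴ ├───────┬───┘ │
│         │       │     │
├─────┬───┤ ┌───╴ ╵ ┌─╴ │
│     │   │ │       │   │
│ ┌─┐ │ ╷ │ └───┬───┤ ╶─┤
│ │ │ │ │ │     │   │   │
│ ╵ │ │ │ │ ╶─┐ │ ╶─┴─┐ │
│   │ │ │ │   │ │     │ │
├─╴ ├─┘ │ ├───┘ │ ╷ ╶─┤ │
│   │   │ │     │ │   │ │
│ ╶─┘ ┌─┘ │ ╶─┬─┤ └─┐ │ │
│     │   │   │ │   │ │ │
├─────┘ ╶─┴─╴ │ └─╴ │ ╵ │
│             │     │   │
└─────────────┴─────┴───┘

Computing BFS distances from A to all cells:
Furthest cell: (8, 2)
Distance: 72 steps

Path from A to the furthest cell:

┌───┬─────────┬─────────┐
│A  │↱ → ↓    │         │
│ ╷ │ ┌─┐ ╶─┐ │ ┌─╴ ┌───┤
│↓│ │↑│ │↳ ↓│ │ │   │↱ ↓│
│ └─┘ │ └─┐ │ │ │ ┌─┘ ╷ │
│↳ → ↑│   │↓│ │ │ │↱ ↑│↓│
│ ┌───┤ ╶─┤ │ ╵ ├─┘ ┌─┤ │
│ │   │   │↓│   │↱ ↑│ │↓│
│ ╵ ╷ └─╴ │ └───┘ ╶─┘ │ │
│   │     │↳ → → ↑    │↓│
├───┴───╴ ├───────┬───┘ │
│         │↓ ← ← ↰│↓ ← ↲│
├─────┬───┤ ┌───╴ ╵ ┌─╴ │
│↱ → ↓│↓ ↰│↓│    ↑ ↲│   │
│ ┌─┐ │ ╷ │ └───┬───┤ ╶─┤
│↑│ │↓│↓│↑│↳ → ↓│   │   │
│ ╵ │ │ │ │ ╶─┐ │ ╶─┴─┐ │
│↑ ↰│B│↓│↑│   │↓│     │ │
├─╴ ├─┘ │ ├───┘ │ ╷ ╶─┤ │
│↱ ↑│↓ ↲│↑│↓ ← ↲│ │   │ │
│ ╶─┘ ┌─┘ │ ╶─┬─┤ └─┐ │ │
│↑ ← ↲│↱ ↑│↳ ↓│ │   │ │ │
├─────┘ ╶─┴─╴ │ └─╴ │ ╵ │
│      ↑ ← ← ↲│     │   │
└─────────────┴─────┴───┘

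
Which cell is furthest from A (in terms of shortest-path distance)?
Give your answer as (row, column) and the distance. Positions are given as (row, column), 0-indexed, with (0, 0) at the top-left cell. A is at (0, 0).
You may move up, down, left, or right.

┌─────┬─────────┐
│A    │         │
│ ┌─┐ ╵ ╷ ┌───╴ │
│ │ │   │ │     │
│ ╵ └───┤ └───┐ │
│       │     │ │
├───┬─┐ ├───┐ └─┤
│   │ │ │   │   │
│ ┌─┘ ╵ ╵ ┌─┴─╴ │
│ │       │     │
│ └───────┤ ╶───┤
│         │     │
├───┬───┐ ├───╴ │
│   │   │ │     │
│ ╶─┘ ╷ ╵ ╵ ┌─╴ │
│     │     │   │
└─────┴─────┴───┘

Computing BFS distances from A to all cells:
Furthest cell: (3, 1)
Distance: 32 steps

Path from A to the furthest cell:

┌─────┬─────────┐
│A → ↓│↱ ↓      │
│ ┌─┐ ╵ ╷ ┌───╴ │
│ │ │↳ ↑│↓│     │
│ ╵ └───┤ └───┐ │
│       │↳ → ↓│ │
├───┬─┐ ├───┐ └─┤
│↱ B│ │ │   │↳ ↓│
│ ┌─┘ ╵ ╵ ┌─┴─╴ │
│↑│       │↓ ← ↲│
│ └───────┤ ╶───┤
│↑ ← ← ← ↰│↳ → ↓│
├───┬───┐ ├───╴ │
│   │   │↑│↓ ← ↲│
│ ╶─┘ ╷ ╵ ╵ ┌─╴ │
│     │  ↑ ↲│   │
└─────┴─────┴───┘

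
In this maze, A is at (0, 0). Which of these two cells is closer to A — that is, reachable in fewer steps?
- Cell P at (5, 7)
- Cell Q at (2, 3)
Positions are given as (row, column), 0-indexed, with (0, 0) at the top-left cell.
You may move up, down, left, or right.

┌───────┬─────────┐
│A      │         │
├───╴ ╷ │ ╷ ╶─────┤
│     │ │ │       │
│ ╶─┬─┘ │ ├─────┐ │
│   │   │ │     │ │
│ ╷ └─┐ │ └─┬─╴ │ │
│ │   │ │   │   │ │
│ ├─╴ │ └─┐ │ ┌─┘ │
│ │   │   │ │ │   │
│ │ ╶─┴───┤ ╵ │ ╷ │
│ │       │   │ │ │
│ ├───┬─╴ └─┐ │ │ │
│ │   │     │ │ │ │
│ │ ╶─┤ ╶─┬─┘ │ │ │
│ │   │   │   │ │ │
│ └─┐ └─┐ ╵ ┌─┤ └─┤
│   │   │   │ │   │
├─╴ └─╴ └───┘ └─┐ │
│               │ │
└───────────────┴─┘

Shortest path A → P at (5, 7): 42 steps
Shortest path A → Q at (2, 3): 5 steps

Q is closer (5 steps vs 42 steps).

Path to P:

┌───────┬─────────┐
│A → ↓  │↱ ↓      │
├───╴ ╷ │ ╷ ╶─────┤
│↓ ← ↲│ │↑│↳ → → ↓│
│ ╶─┬─┘ │ ├─────┐ │
│↳ ↓│   │↑│     │↓│
│ ╷ └─┐ │ └─┬─╴ │ │
│ │↳ ↓│ │↑ ↰│   │↓│
│ ├─╴ │ └─┐ │ ┌─┘ │
│ │↓ ↲│   │↑│ │↓ ↲│
│ │ ╶─┴───┤ ╵ │ ╷ │
│ │↳ → → ↓│↑ ↰│P│ │
│ ├───┬─╴ └─┐ │ │ │
│ │   │↓ ↲  │↑│ │ │
│ │ ╶─┤ ╶─┬─┘ │ │ │
│ │   │↳ ↓│↱ ↑│ │ │
│ └─┐ └─┐ ╵ ┌─┤ └─┤
│   │   │↳ ↑│ │   │
├─╴ └─╴ └───┘ └─┐ │
│               │ │
└───────────────┴─┘

Path to Q:

┌───────┬─────────┐
│A → → ↓│         │
├───╴ ╷ │ ╷ ╶─────┤
│     │↓│ │       │
│ ╶─┬─┘ │ ├─────┐ │
│   │  Q│ │     │ │
│ ╷ └─┐ │ └─┬─╴ │ │
│ │   │ │   │   │ │
│ ├─╴ │ └─┐ │ ┌─┘ │
│ │   │   │ │ │   │
│ │ ╶─┴───┤ ╵ │ ╷ │
│ │       │   │ │ │
│ ├───┬─╴ └─┐ │ │ │
│ │   │     │ │ │ │
│ │ ╶─┤ ╶─┬─┘ │ │ │
│ │   │   │   │ │ │
│ └─┐ └─┐ ╵ ┌─┤ └─┤
│   │   │   │ │   │
├─╴ └─╴ └───┘ └─┐ │
│               │ │
└───────────────┴─┘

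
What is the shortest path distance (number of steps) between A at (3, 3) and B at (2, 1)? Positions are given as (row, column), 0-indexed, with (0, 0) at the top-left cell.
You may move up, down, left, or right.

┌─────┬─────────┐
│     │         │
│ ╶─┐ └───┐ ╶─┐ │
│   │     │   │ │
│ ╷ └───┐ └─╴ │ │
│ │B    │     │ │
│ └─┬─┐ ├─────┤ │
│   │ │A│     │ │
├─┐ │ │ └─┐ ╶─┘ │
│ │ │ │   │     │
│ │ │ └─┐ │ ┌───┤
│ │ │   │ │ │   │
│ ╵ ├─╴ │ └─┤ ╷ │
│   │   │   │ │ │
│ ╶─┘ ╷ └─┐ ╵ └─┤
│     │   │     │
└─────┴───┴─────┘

Finding path from (3, 3) to (2, 1):
Path: (3,3) → (2,3) → (2,2) → (2,1)
Distance: 3 steps

Solution:

┌─────┬─────────┐
│     │         │
│ ╶─┐ └───┐ ╶─┐ │
│   │     │   │ │
│ ╷ └───┐ └─╴ │ │
│ │B ← ↰│     │ │
│ └─┬─┐ ├─────┤ │
│   │ │A│     │ │
├─┐ │ │ └─┐ ╶─┘ │
│ │ │ │   │     │
│ │ │ └─┐ │ ┌───┤
│ │ │   │ │ │   │
│ ╵ ├─╴ │ └─┤ ╷ │
│   │   │   │ │ │
│ ╶─┘ ╷ └─┐ ╵ └─┤
│     │   │     │
└─────┴───┴─────┘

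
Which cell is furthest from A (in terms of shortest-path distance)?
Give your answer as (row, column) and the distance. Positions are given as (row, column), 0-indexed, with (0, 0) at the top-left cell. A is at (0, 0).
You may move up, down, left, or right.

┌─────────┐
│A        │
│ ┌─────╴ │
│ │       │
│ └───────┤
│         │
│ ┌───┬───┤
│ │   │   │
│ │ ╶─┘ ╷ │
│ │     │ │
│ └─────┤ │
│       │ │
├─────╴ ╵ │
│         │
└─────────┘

Computing BFS distances from A to all cells:
Furthest cell: (3, 2)
Distance: 19 steps

Path from A to the furthest cell:

┌─────────┐
│A        │
│ ┌─────╴ │
│↓│       │
│ └───────┤
│↓        │
│ ┌───┬───┤
│↓│↱ B│↓ ↰│
│ │ ╶─┘ ╷ │
│↓│↑ ← ↲│↑│
│ └─────┤ │
│↳ → → ↓│↑│
├─────╴ ╵ │
│      ↳ ↑│
└─────────┘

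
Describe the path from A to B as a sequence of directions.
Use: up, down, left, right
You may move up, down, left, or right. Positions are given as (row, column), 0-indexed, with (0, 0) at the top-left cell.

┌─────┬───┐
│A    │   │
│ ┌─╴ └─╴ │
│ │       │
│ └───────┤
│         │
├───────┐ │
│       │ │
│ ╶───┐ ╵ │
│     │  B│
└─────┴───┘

Finding the path and converting it to directions:
Path through cells: (0,0) → (1,0) → (2,0) → (2,1) → (2,2) → (2,3) → (2,4) → (3,4) → (4,4)
Directions: down, down, right, right, right, right, down, down

Solution:

┌─────┬───┐
│A    │   │
│ ┌─╴ └─╴ │
│↓│       │
│ └───────┤
│↳ → → → ↓│
├───────┐ │
│       │↓│
│ ╶───┐ ╵ │
│     │  B│
└─────┴───┘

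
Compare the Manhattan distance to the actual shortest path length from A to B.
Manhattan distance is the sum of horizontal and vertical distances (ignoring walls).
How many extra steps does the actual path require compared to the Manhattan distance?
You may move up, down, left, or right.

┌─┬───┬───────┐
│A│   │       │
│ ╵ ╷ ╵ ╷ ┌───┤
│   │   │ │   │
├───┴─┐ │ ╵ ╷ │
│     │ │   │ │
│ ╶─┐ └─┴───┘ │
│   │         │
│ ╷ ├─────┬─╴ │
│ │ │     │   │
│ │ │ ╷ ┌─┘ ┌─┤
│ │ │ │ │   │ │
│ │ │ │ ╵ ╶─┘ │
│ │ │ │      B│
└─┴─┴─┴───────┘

Manhattan distance: |6 - 0| + |6 - 0| = 12
Actual path length: 22
Extra steps: 22 - 12 = 10

Solution:

┌─┬───┬───────┐
│A│↱ ↓│↱ ↓    │
│ ╵ ╷ ╵ ╷ ┌───┤
│↳ ↑│↳ ↑│↓│↱ ↓│
├───┴─┐ │ ╵ ╷ │
│     │ │↳ ↑│↓│
│ ╶─┐ └─┴───┘ │
│   │        ↓│
│ ╷ ├─────┬─╴ │
│ │ │     │↓ ↲│
│ │ │ ╷ ┌─┘ ┌─┤
│ │ │ │ │↓ ↲│ │
│ │ │ │ ╵ ╶─┘ │
│ │ │ │  ↳ → B│
└─┴─┴─┴───────┘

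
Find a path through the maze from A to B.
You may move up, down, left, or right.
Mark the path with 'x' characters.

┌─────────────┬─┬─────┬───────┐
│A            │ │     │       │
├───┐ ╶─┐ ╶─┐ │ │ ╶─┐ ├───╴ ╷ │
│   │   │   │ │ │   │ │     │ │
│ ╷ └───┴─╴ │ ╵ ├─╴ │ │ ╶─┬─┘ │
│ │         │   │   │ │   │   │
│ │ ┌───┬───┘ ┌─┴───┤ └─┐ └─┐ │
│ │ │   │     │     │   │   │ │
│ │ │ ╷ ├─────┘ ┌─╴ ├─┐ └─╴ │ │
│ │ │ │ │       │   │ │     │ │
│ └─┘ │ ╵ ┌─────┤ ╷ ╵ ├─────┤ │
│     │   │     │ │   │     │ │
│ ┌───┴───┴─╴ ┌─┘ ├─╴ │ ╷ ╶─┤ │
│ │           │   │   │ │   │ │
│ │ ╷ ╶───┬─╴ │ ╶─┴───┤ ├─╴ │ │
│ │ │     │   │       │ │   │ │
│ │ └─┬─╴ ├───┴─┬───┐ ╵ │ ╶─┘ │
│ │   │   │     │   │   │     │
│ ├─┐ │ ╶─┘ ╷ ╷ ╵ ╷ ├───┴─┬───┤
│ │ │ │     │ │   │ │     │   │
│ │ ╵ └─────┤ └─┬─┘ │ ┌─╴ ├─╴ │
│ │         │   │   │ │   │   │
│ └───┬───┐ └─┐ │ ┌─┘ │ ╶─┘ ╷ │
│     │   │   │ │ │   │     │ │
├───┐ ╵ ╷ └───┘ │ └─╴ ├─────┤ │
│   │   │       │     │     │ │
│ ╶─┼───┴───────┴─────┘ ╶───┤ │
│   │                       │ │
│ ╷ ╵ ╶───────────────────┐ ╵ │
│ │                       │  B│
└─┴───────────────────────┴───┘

Finding the shortest path through the maze:
Path length: 66 steps
Directions: right → right → right → right → down → right → down → left → left → left → left → up → left → down → down → down → down → down → down → down → down → down → down → right → right → down → right → up → right → down → right → right → right → up → up → left → up → up → right → down → right → up → right → down → down → left → down → down → right → right → up → up → up → right → right → down → left → down → right → right → up → right → down → down → down → down

Solution:

┌─────────────┬─┬─────┬───────┐
│A x x x x    │ │     │       │
├───┐ ╶─┐ ╶─┐ │ │ ╶─┐ ├───╴ ╷ │
│x x│   │x x│ │ │   │ │     │ │
│ ╷ └───┴─╴ │ ╵ ├─╴ │ │ ╶─┬─┘ │
│x│x x x x x│   │   │ │   │   │
│ │ ┌───┬───┘ ┌─┴───┤ └─┐ └─┐ │
│x│ │   │     │     │   │   │ │
│ │ │ ╷ ├─────┘ ┌─╴ ├─┐ └─╴ │ │
│x│ │ │ │       │   │ │     │ │
│ └─┘ │ ╵ ┌─────┤ ╷ ╵ ├─────┤ │
│x    │   │     │ │   │     │ │
│ ┌───┴───┴─╴ ┌─┘ ├─╴ │ ╷ ╶─┤ │
│x│           │   │   │ │   │ │
│ │ ╷ ╶───┬─╴ │ ╶─┴───┤ ├─╴ │ │
│x│ │     │   │       │ │   │ │
│ │ └─┬─╴ ├───┴─┬───┐ ╵ │ ╶─┘ │
│x│   │   │  x x│x x│   │     │
│ ├─┐ │ ╶─┘ ╷ ╷ ╵ ╷ ├───┴─┬───┤
│x│ │ │     │x│x x│x│x x x│   │
│ │ ╵ └─────┤ └─┬─┘ │ ┌─╴ ├─╴ │
│x│         │x x│x x│x│x x│x x│
│ └───┬───┐ └─┐ │ ┌─┘ │ ╶─┘ ╷ │
│x x x│x x│   │x│x│  x│x x x│x│
├───┐ ╵ ╷ └───┘ │ └─╴ ├─────┤ │
│   │x x│x x x x│x x x│     │x│
│ ╶─┼───┴───────┴─────┘ ╶───┤ │
│   │                       │x│
│ ╷ ╵ ╶───────────────────┐ ╵ │
│ │                       │  B│
└─┴───────────────────────┴───┘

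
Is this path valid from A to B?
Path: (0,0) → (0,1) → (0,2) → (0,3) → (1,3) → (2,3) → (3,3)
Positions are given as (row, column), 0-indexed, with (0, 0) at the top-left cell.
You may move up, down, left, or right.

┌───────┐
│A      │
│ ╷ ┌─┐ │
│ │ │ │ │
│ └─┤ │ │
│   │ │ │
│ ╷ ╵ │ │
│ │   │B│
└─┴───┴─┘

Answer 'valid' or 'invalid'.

Checking path validity:
Result: All consecutive moves are passable.

valid

Correct solution:

┌───────┐
│A → → ↓│
│ ╷ ┌─┐ │
│ │ │ │↓│
│ └─┤ │ │
│   │ │↓│
│ ╷ ╵ │ │
│ │   │B│
└─┴───┴─┘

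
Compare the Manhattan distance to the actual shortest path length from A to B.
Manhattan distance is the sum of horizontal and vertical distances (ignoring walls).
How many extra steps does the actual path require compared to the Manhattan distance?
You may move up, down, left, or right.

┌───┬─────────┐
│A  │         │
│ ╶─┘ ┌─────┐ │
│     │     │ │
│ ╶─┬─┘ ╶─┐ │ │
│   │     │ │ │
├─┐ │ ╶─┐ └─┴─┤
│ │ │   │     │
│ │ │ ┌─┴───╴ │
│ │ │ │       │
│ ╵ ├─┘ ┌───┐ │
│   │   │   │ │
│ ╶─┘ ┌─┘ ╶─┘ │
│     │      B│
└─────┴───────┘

Manhattan distance: |6 - 0| + |6 - 0| = 12
Actual path length: 18
Extra steps: 18 - 12 = 6

Solution:

┌───┬─────────┐
│A  │         │
│ ╶─┘ ┌─────┐ │
│↓    │     │ │
│ ╶─┬─┘ ╶─┐ │ │
│↳ ↓│     │ │ │
├─┐ │ ╶─┐ └─┴─┤
│ │↓│   │     │
│ │ │ ┌─┴───╴ │
│ │↓│ │↱ → → ↓│
│ ╵ ├─┘ ┌───┐ │
│↓ ↲│↱ ↑│   │↓│
│ ╶─┘ ┌─┘ ╶─┘ │
│↳ → ↑│      B│
└─────┴───────┘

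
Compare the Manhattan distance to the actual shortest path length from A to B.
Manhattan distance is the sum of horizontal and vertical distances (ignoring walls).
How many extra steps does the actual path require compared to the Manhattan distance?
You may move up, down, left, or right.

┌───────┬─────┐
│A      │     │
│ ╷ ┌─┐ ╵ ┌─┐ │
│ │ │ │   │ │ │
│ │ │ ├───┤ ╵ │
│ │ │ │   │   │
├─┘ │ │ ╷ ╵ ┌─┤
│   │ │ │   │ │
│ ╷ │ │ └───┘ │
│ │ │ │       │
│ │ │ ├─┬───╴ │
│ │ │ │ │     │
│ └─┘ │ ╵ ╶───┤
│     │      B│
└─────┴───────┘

Manhattan distance: |6 - 0| + |6 - 0| = 12
Actual path length: 26
Extra steps: 26 - 12 = 14

Solution:

┌───────┬─────┐
│A → → ↓│↱ → ↓│
│ ╷ ┌─┐ ╵ ┌─┐ │
│ │ │ │↳ ↑│ │↓│
│ │ │ ├───┤ ╵ │
│ │ │ │↓ ↰│↓ ↲│
├─┘ │ │ ╷ ╵ ┌─┤
│   │ │↓│↑ ↲│ │
│ ╷ │ │ └───┘ │
│ │ │ │↳ → → ↓│
│ │ │ ├─┬───╴ │
│ │ │ │ │↓ ← ↲│
│ └─┘ │ ╵ ╶───┤
│     │  ↳ → B│
└─────┴───────┘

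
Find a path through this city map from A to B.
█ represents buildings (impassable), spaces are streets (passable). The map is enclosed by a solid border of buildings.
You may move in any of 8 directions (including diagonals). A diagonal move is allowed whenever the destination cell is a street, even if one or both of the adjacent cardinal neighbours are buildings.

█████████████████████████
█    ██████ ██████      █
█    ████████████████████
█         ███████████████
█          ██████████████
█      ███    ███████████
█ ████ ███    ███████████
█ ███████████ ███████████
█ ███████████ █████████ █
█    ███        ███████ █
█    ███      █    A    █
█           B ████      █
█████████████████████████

Finding the shortest path from A to B:
Movement: 8-directional
Path length: 7 steps
Directions: left → left → left → left → up-left → down-left → down-left

Solution:

█████████████████████████
█    ██████ ██████      █
█    ████████████████████
█         ███████████████
█          ██████████████
█      ███    ███████████
█ ████ ███    ███████████
█ ███████████ ███████████
█ ███████████ █████████ █
█    ███      ↙ ███████ █
█    ███     ↙█↖←←←A    █
█           B ████      █
█████████████████████████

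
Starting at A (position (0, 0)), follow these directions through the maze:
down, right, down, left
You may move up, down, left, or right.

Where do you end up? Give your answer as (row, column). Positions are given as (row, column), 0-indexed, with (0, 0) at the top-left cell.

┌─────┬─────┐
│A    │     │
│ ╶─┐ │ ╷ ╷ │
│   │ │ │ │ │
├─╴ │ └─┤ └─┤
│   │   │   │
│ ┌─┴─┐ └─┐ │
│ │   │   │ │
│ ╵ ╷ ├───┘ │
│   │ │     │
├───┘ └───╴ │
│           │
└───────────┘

Following directions step by step:
Start: (0, 0)
  down: (0, 0) → (1, 0)
  right: (1, 0) → (1, 1)
  down: (1, 1) → (2, 1)
  left: (2, 1) → (2, 0)
Final position: (2, 0)

Path taken:

┌─────┬─────┐
│A    │     │
│ ╶─┐ │ ╷ ╷ │
│↳ ↓│ │ │ │ │
├─╴ │ └─┤ └─┤
│B ↲│   │   │
│ ┌─┴─┐ └─┐ │
│ │   │   │ │
│ ╵ ╷ ├───┘ │
│   │ │     │
├───┘ └───╴ │
│           │
└───────────┘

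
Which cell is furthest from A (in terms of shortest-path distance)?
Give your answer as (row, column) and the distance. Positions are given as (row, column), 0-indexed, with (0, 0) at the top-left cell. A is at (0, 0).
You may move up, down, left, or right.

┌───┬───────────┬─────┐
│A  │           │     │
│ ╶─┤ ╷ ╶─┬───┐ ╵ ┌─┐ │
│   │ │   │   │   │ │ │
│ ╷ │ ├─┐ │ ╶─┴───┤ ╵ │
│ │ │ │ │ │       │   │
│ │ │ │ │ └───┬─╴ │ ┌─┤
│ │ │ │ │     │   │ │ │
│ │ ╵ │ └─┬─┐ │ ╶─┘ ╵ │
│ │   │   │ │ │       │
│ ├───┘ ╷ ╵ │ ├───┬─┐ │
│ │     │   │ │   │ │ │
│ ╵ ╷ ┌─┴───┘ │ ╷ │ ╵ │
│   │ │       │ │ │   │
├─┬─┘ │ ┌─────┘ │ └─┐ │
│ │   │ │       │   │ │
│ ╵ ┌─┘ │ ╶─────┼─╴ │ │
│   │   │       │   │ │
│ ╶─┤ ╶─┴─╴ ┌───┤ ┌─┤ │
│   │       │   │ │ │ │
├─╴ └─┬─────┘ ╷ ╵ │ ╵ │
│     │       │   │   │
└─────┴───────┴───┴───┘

Computing BFS distances from A to all cells:
Furthest cell: (10, 3)
Distance: 53 steps

Path from A to the furthest cell:

┌───┬───────────┬─────┐
│A  │↱ ↓        │     │
│ ╶─┤ ╷ ╶─┬───┐ ╵ ┌─┐ │
│↳ ↓│↑│↳ ↓│   │   │ │ │
│ ╷ │ ├─┐ │ ╶─┴───┤ ╵ │
│ │↓│↑│ │↓│       │   │
│ │ │ │ │ └───┬─╴ │ ┌─┤
│ │↓│↑│ │↳ → ↓│   │ │ │
│ │ ╵ │ └─┬─┐ │ ╶─┘ ╵ │
│ │↳ ↑│   │ │↓│       │
│ ├───┘ ╷ ╵ │ ├───┬─┐ │
│ │     │   │↓│↱ ↓│ │ │
│ ╵ ╷ ┌─┴───┘ │ ╷ │ ╵ │
│   │ │↓ ← ← ↲│↑│↓│   │
├─┬─┘ │ ┌─────┘ │ └─┐ │
│ │   │↓│↱ → → ↑│↳ ↓│ │
│ ╵ ┌─┘ │ ╶─────┼─╴ │ │
│   │↓ ↲│↑ ↰    │↓ ↲│ │
│ ╶─┤ ╶─┴─╴ ┌───┤ ┌─┤ │
│   │↳ → → ↑│↓ ↰│↓│ │ │
├─╴ └─┬─────┘ ╷ ╵ │ ╵ │
│     │B ← ← ↲│↑ ↲│   │
└─────┴───────┴───┴───┘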